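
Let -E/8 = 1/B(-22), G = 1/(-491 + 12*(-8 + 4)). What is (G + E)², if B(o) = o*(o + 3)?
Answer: 46225/104878081 ≈ 0.00044075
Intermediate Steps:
B(o) = o*(3 + o)
G = -1/539 (G = 1/(-491 + 12*(-4)) = 1/(-491 - 48) = 1/(-539) = -1/539 ≈ -0.0018553)
E = -4/209 (E = -8*(-1/(22*(3 - 22))) = -8/((-22*(-19))) = -8/418 = -8*1/418 = -4/209 ≈ -0.019139)
(G + E)² = (-1/539 - 4/209)² = (-215/10241)² = 46225/104878081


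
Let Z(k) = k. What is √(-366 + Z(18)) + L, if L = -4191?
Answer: -4191 + 2*I*√87 ≈ -4191.0 + 18.655*I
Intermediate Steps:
√(-366 + Z(18)) + L = √(-366 + 18) - 4191 = √(-348) - 4191 = 2*I*√87 - 4191 = -4191 + 2*I*√87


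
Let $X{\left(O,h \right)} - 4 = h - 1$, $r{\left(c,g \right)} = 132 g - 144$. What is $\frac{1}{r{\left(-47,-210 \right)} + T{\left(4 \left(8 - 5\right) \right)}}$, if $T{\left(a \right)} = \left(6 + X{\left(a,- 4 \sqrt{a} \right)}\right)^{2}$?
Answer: $- \frac{9197}{253733691} + \frac{16 \sqrt{3}}{84577897} \approx -3.5919 \cdot 10^{-5}$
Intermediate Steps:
$r{\left(c,g \right)} = -144 + 132 g$
$X{\left(O,h \right)} = 3 + h$ ($X{\left(O,h \right)} = 4 + \left(h - 1\right) = 4 + \left(-1 + h\right) = 3 + h$)
$T{\left(a \right)} = \left(9 - 4 \sqrt{a}\right)^{2}$ ($T{\left(a \right)} = \left(6 - \left(-3 + 4 \sqrt{a}\right)\right)^{2} = \left(9 - 4 \sqrt{a}\right)^{2}$)
$\frac{1}{r{\left(-47,-210 \right)} + T{\left(4 \left(8 - 5\right) \right)}} = \frac{1}{\left(-144 + 132 \left(-210\right)\right) + \left(-9 + 4 \sqrt{4 \left(8 - 5\right)}\right)^{2}} = \frac{1}{\left(-144 - 27720\right) + \left(-9 + 4 \sqrt{4 \cdot 3}\right)^{2}} = \frac{1}{-27864 + \left(-9 + 4 \sqrt{12}\right)^{2}} = \frac{1}{-27864 + \left(-9 + 4 \cdot 2 \sqrt{3}\right)^{2}} = \frac{1}{-27864 + \left(-9 + 8 \sqrt{3}\right)^{2}}$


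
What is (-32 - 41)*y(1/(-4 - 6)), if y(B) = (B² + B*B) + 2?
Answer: -7373/50 ≈ -147.46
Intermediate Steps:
y(B) = 2 + 2*B² (y(B) = (B² + B²) + 2 = 2*B² + 2 = 2 + 2*B²)
(-32 - 41)*y(1/(-4 - 6)) = (-32 - 41)*(2 + 2*(1/(-4 - 6))²) = -73*(2 + 2*(1/(-10))²) = -73*(2 + 2*(-⅒)²) = -73*(2 + 2*(1/100)) = -73*(2 + 1/50) = -73*101/50 = -7373/50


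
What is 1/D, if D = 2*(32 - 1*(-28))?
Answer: 1/120 ≈ 0.0083333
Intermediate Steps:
D = 120 (D = 2*(32 + 28) = 2*60 = 120)
1/D = 1/120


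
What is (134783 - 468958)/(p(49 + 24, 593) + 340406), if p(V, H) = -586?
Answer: -66835/67964 ≈ -0.98339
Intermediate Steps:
(134783 - 468958)/(p(49 + 24, 593) + 340406) = (134783 - 468958)/(-586 + 340406) = -334175/339820 = -334175*1/339820 = -66835/67964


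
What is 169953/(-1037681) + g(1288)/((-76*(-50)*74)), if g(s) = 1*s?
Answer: -5806781309/36474487150 ≈ -0.15920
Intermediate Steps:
g(s) = s
169953/(-1037681) + g(1288)/((-76*(-50)*74)) = 169953/(-1037681) + 1288/((-76*(-50)*74)) = 169953*(-1/1037681) + 1288/((3800*74)) = -169953/1037681 + 1288/281200 = -169953/1037681 + 1288*(1/281200) = -169953/1037681 + 161/35150 = -5806781309/36474487150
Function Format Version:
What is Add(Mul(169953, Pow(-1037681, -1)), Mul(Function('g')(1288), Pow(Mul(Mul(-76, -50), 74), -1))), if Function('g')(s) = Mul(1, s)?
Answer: Rational(-5806781309, 36474487150) ≈ -0.15920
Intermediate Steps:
Function('g')(s) = s
Add(Mul(169953, Pow(-1037681, -1)), Mul(Function('g')(1288), Pow(Mul(Mul(-76, -50), 74), -1))) = Add(Mul(169953, Pow(-1037681, -1)), Mul(1288, Pow(Mul(Mul(-76, -50), 74), -1))) = Add(Mul(169953, Rational(-1, 1037681)), Mul(1288, Pow(Mul(3800, 74), -1))) = Add(Rational(-169953, 1037681), Mul(1288, Pow(281200, -1))) = Add(Rational(-169953, 1037681), Mul(1288, Rational(1, 281200))) = Add(Rational(-169953, 1037681), Rational(161, 35150)) = Rational(-5806781309, 36474487150)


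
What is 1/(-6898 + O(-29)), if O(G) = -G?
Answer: -1/6869 ≈ -0.00014558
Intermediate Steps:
1/(-6898 + O(-29)) = 1/(-6898 - 1*(-29)) = 1/(-6898 + 29) = 1/(-6869) = -1/6869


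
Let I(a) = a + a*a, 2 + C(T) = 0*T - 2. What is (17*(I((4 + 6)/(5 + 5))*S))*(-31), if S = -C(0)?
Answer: -4216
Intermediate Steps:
C(T) = -4 (C(T) = -2 + (0*T - 2) = -2 + (0 - 2) = -2 - 2 = -4)
S = 4 (S = -1*(-4) = 4)
I(a) = a + a**2
(17*(I((4 + 6)/(5 + 5))*S))*(-31) = (17*((((4 + 6)/(5 + 5))*(1 + (4 + 6)/(5 + 5)))*4))*(-31) = (17*(((10/10)*(1 + 10/10))*4))*(-31) = (17*(((10*(1/10))*(1 + 10*(1/10)))*4))*(-31) = (17*((1*(1 + 1))*4))*(-31) = (17*((1*2)*4))*(-31) = (17*(2*4))*(-31) = (17*8)*(-31) = 136*(-31) = -4216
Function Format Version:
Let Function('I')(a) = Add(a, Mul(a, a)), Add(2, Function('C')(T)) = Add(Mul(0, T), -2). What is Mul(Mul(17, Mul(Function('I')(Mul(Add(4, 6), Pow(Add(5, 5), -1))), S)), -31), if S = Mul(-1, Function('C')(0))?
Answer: -4216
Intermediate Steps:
Function('C')(T) = -4 (Function('C')(T) = Add(-2, Add(Mul(0, T), -2)) = Add(-2, Add(0, -2)) = Add(-2, -2) = -4)
S = 4 (S = Mul(-1, -4) = 4)
Function('I')(a) = Add(a, Pow(a, 2))
Mul(Mul(17, Mul(Function('I')(Mul(Add(4, 6), Pow(Add(5, 5), -1))), S)), -31) = Mul(Mul(17, Mul(Mul(Mul(Add(4, 6), Pow(Add(5, 5), -1)), Add(1, Mul(Add(4, 6), Pow(Add(5, 5), -1)))), 4)), -31) = Mul(Mul(17, Mul(Mul(Mul(10, Pow(10, -1)), Add(1, Mul(10, Pow(10, -1)))), 4)), -31) = Mul(Mul(17, Mul(Mul(Mul(10, Rational(1, 10)), Add(1, Mul(10, Rational(1, 10)))), 4)), -31) = Mul(Mul(17, Mul(Mul(1, Add(1, 1)), 4)), -31) = Mul(Mul(17, Mul(Mul(1, 2), 4)), -31) = Mul(Mul(17, Mul(2, 4)), -31) = Mul(Mul(17, 8), -31) = Mul(136, -31) = -4216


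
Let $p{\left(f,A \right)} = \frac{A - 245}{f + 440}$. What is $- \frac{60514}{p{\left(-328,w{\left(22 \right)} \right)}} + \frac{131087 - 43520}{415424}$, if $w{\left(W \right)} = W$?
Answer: $\frac{2815583936273}{92639552} \approx 30393.0$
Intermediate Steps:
$p{\left(f,A \right)} = \frac{-245 + A}{440 + f}$
$- \frac{60514}{p{\left(-328,w{\left(22 \right)} \right)}} + \frac{131087 - 43520}{415424} = - \frac{60514}{\frac{1}{440 - 328} \left(-245 + 22\right)} + \frac{131087 - 43520}{415424} = - \frac{60514}{\frac{1}{112} \left(-223\right)} + \left(131087 - 43520\right) \frac{1}{415424} = - \frac{60514}{\frac{1}{112} \left(-223\right)} + 87567 \cdot \frac{1}{415424} = - \frac{60514}{- \frac{223}{112}} + \frac{87567}{415424} = \left(-60514\right) \left(- \frac{112}{223}\right) + \frac{87567}{415424} = \frac{6777568}{223} + \frac{87567}{415424} = \frac{2815583936273}{92639552}$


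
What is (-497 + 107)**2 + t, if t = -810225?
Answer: -658125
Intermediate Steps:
(-497 + 107)**2 + t = (-497 + 107)**2 - 810225 = (-390)**2 - 810225 = 152100 - 810225 = -658125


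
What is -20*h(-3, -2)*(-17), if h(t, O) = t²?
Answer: 3060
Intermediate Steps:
-20*h(-3, -2)*(-17) = -20*(-3)²*(-17) = -20*9*(-17) = -180*(-17) = 3060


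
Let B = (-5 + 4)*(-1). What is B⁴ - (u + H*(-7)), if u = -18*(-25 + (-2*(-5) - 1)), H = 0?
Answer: -287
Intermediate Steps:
B = 1 (B = -1*(-1) = 1)
u = 288 (u = -18*(-25 + (10 - 1)) = -18*(-25 + 9) = -18*(-16) = 288)
B⁴ - (u + H*(-7)) = 1⁴ - (288 + 0*(-7)) = 1 - (288 + 0) = 1 - 1*288 = 1 - 288 = -287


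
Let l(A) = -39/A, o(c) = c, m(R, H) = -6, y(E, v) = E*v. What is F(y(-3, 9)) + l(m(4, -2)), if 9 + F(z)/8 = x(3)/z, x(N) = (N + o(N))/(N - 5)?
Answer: -1163/18 ≈ -64.611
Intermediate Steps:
x(N) = 2*N/(-5 + N) (x(N) = (N + N)/(N - 5) = (2*N)/(-5 + N) = 2*N/(-5 + N))
F(z) = -72 - 24/z (F(z) = -72 + 8*((2*3/(-5 + 3))/z) = -72 + 8*((2*3/(-2))/z) = -72 + 8*((2*3*(-½))/z) = -72 + 8*(-3/z) = -72 - 24/z)
F(y(-3, 9)) + l(m(4, -2)) = (-72 - 24/((-3*9))) - 39/(-6) = (-72 - 24/(-27)) - 39*(-⅙) = (-72 - 24*(-1/27)) + 13/2 = (-72 + 8/9) + 13/2 = -640/9 + 13/2 = -1163/18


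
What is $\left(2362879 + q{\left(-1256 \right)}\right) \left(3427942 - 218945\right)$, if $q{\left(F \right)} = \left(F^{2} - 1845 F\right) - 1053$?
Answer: $20077673767954$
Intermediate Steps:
$q{\left(F \right)} = -1053 + F^{2} - 1845 F$
$\left(2362879 + q{\left(-1256 \right)}\right) \left(3427942 - 218945\right) = \left(2362879 - \left(-2316267 - 1577536\right)\right) \left(3427942 - 218945\right) = \left(2362879 + \left(-1053 + 1577536 + 2317320\right)\right) 3208997 = \left(2362879 + 3893803\right) 3208997 = 6256682 \cdot 3208997 = 20077673767954$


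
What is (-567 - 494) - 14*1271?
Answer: -18855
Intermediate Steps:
(-567 - 494) - 14*1271 = -1061 - 17794 = -18855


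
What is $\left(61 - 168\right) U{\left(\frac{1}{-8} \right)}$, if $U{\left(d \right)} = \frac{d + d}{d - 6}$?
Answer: $- \frac{214}{49} \approx -4.3673$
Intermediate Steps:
$U{\left(d \right)} = \frac{2 d}{-6 + d}$
$\left(61 - 168\right) U{\left(\frac{1}{-8} \right)} = \left(61 - 168\right) \frac{2}{\left(-8\right) \left(-6 + \frac{1}{-8}\right)} = - 107 \cdot 2 \left(- \frac{1}{8}\right) \frac{1}{-6 - \frac{1}{8}} = - 107 \cdot 2 \left(- \frac{1}{8}\right) \frac{1}{- \frac{49}{8}} = - 107 \cdot 2 \left(- \frac{1}{8}\right) \left(- \frac{8}{49}\right) = \left(-107\right) \frac{2}{49} = - \frac{214}{49}$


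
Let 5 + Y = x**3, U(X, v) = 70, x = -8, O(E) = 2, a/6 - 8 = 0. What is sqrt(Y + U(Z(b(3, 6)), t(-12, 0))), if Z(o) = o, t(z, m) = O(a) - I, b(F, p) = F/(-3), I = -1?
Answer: I*sqrt(447) ≈ 21.142*I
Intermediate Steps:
a = 48 (a = 48 + 6*0 = 48 + 0 = 48)
b(F, p) = -F/3 (b(F, p) = F*(-1/3) = -F/3)
t(z, m) = 3 (t(z, m) = 2 - 1*(-1) = 2 + 1 = 3)
Y = -517 (Y = -5 + (-8)**3 = -5 - 512 = -517)
sqrt(Y + U(Z(b(3, 6)), t(-12, 0))) = sqrt(-517 + 70) = sqrt(-447) = I*sqrt(447)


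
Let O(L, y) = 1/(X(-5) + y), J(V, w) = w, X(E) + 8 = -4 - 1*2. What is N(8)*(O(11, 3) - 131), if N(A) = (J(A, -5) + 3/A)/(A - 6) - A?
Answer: 10815/8 ≈ 1351.9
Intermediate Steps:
X(E) = -14 (X(E) = -8 + (-4 - 1*2) = -8 + (-4 - 2) = -8 - 6 = -14)
O(L, y) = 1/(-14 + y)
N(A) = -A + (-5 + 3/A)/(-6 + A) (N(A) = (-5 + 3/A)/(A - 6) - A = (-5 + 3/A)/(-6 + A) - A = -A + (-5 + 3/A)/(-6 + A))
N(8)*(O(11, 3) - 131) = ((3 - 1*8**3 - 5*8 + 6*8**2)/(8*(-6 + 8)))*(1/(-14 + 3) - 131) = ((1/8)*(3 - 1*512 - 40 + 6*64)/2)*(1/(-11) - 131) = ((1/8)*(1/2)*(3 - 512 - 40 + 384))*(-1/11 - 131) = ((1/8)*(1/2)*(-165))*(-1442/11) = -165/16*(-1442/11) = 10815/8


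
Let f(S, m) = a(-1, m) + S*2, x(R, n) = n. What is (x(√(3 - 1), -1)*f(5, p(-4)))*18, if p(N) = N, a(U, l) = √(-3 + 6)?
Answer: -180 - 18*√3 ≈ -211.18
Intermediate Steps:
a(U, l) = √3
f(S, m) = √3 + 2*S (f(S, m) = √3 + S*2 = √3 + 2*S)
(x(√(3 - 1), -1)*f(5, p(-4)))*18 = -(√3 + 2*5)*18 = -(√3 + 10)*18 = -(10 + √3)*18 = (-10 - √3)*18 = -180 - 18*√3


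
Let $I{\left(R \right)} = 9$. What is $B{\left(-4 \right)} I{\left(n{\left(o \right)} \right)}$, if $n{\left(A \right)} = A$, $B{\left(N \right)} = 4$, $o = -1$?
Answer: $36$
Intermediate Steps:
$B{\left(-4 \right)} I{\left(n{\left(o \right)} \right)} = 4 \cdot 9 = 36$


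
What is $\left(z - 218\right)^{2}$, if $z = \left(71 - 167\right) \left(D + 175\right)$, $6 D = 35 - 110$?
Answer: $250209124$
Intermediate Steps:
$D = - \frac{25}{2}$ ($D = \frac{35 - 110}{6} = \frac{1}{6} \left(-75\right) = - \frac{25}{2} \approx -12.5$)
$z = -15600$ ($z = \left(71 - 167\right) \left(- \frac{25}{2} + 175\right) = \left(-96\right) \frac{325}{2} = -15600$)
$\left(z - 218\right)^{2} = \left(-15600 - 218\right)^{2} = \left(-15818\right)^{2} = 250209124$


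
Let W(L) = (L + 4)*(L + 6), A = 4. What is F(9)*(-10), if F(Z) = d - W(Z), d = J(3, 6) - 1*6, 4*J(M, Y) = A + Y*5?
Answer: 1925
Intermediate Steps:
J(M, Y) = 1 + 5*Y/4 (J(M, Y) = (4 + Y*5)/4 = (4 + 5*Y)/4 = 1 + 5*Y/4)
W(L) = (4 + L)*(6 + L)
d = 5/2 (d = (1 + (5/4)*6) - 1*6 = (1 + 15/2) - 6 = 17/2 - 6 = 5/2 ≈ 2.5000)
F(Z) = -43/2 - Z**2 - 10*Z (F(Z) = 5/2 - (24 + Z**2 + 10*Z) = 5/2 + (-24 - Z**2 - 10*Z) = -43/2 - Z**2 - 10*Z)
F(9)*(-10) = (-43/2 - 1*9**2 - 10*9)*(-10) = (-43/2 - 1*81 - 90)*(-10) = (-43/2 - 81 - 90)*(-10) = -385/2*(-10) = 1925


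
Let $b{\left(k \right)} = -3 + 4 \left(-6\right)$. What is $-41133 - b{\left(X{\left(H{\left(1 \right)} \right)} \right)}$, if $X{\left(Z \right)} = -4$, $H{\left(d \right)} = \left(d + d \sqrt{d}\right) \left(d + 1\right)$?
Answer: $-41106$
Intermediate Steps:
$H{\left(d \right)} = \left(1 + d\right) \left(d + d^{\frac{3}{2}}\right)$ ($H{\left(d \right)} = \left(d + d^{\frac{3}{2}}\right) \left(1 + d\right) = \left(1 + d\right) \left(d + d^{\frac{3}{2}}\right)$)
$b{\left(k \right)} = -27$ ($b{\left(k \right)} = -3 - 24 = -27$)
$-41133 - b{\left(X{\left(H{\left(1 \right)} \right)} \right)} = -41133 - -27 = -41133 + 27 = -41106$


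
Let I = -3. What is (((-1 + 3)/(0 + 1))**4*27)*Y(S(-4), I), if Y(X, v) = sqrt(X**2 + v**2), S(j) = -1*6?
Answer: 1296*sqrt(5) ≈ 2897.9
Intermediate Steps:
S(j) = -6
(((-1 + 3)/(0 + 1))**4*27)*Y(S(-4), I) = (((-1 + 3)/(0 + 1))**4*27)*sqrt((-6)**2 + (-3)**2) = ((2/1)**4*27)*sqrt(36 + 9) = ((2*1)**4*27)*sqrt(45) = (2**4*27)*(3*sqrt(5)) = (16*27)*(3*sqrt(5)) = 432*(3*sqrt(5)) = 1296*sqrt(5)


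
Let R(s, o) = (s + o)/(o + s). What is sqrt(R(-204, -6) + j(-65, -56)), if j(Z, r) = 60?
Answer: sqrt(61) ≈ 7.8102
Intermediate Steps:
R(s, o) = 1 (R(s, o) = (o + s)/(o + s) = 1)
sqrt(R(-204, -6) + j(-65, -56)) = sqrt(1 + 60) = sqrt(61)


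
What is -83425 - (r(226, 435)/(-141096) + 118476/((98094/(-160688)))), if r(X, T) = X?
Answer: 127623444855241/1153389252 ≈ 1.1065e+5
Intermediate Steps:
-83425 - (r(226, 435)/(-141096) + 118476/((98094/(-160688)))) = -83425 - (226/(-141096) + 118476/((98094/(-160688)))) = -83425 - (226*(-1/141096) + 118476/((98094*(-1/160688)))) = -83425 - (-113/70548 + 118476/(-49047/80344)) = -83425 - (-113/70548 + 118476*(-80344/49047)) = -83425 - (-113/70548 - 3172945248/16349) = -83425 - 1*(-223844943203341/1153389252) = -83425 + 223844943203341/1153389252 = 127623444855241/1153389252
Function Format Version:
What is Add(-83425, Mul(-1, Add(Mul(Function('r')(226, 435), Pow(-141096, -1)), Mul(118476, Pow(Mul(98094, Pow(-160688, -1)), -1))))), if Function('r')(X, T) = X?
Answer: Rational(127623444855241, 1153389252) ≈ 1.1065e+5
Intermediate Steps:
Add(-83425, Mul(-1, Add(Mul(Function('r')(226, 435), Pow(-141096, -1)), Mul(118476, Pow(Mul(98094, Pow(-160688, -1)), -1))))) = Add(-83425, Mul(-1, Add(Mul(226, Pow(-141096, -1)), Mul(118476, Pow(Mul(98094, Pow(-160688, -1)), -1))))) = Add(-83425, Mul(-1, Add(Mul(226, Rational(-1, 141096)), Mul(118476, Pow(Mul(98094, Rational(-1, 160688)), -1))))) = Add(-83425, Mul(-1, Add(Rational(-113, 70548), Mul(118476, Pow(Rational(-49047, 80344), -1))))) = Add(-83425, Mul(-1, Add(Rational(-113, 70548), Mul(118476, Rational(-80344, 49047))))) = Add(-83425, Mul(-1, Add(Rational(-113, 70548), Rational(-3172945248, 16349)))) = Add(-83425, Mul(-1, Rational(-223844943203341, 1153389252))) = Add(-83425, Rational(223844943203341, 1153389252)) = Rational(127623444855241, 1153389252)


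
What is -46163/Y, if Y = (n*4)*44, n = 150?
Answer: -46163/26400 ≈ -1.7486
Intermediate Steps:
Y = 26400 (Y = (150*4)*44 = 600*44 = 26400)
-46163/Y = -46163/26400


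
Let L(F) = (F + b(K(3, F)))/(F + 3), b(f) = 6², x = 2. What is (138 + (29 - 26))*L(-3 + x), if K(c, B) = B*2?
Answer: 4935/2 ≈ 2467.5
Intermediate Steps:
K(c, B) = 2*B
b(f) = 36
L(F) = (36 + F)/(3 + F) (L(F) = (F + 36)/(F + 3) = (36 + F)/(3 + F))
(138 + (29 - 26))*L(-3 + x) = (138 + (29 - 26))*((36 + (-3 + 2))/(3 + (-3 + 2))) = (138 + 3)*((36 - 1)/(3 - 1)) = 141*(35/2) = 4935/2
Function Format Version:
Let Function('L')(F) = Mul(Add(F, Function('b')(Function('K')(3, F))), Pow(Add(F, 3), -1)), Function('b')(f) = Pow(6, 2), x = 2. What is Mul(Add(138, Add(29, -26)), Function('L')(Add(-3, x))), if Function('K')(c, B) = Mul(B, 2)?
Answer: Rational(4935, 2) ≈ 2467.5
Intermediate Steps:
Function('K')(c, B) = Mul(2, B)
Function('b')(f) = 36
Function('L')(F) = Mul(Pow(Add(3, F), -1), Add(36, F)) (Function('L')(F) = Mul(Add(F, 36), Pow(Add(F, 3), -1)) = Mul(Add(36, F), Pow(Add(3, F), -1)) = Mul(Pow(Add(3, F), -1), Add(36, F)))
Mul(Add(138, Add(29, -26)), Function('L')(Add(-3, x))) = Mul(Add(138, Add(29, -26)), Mul(Pow(Add(3, Add(-3, 2)), -1), Add(36, Add(-3, 2)))) = Mul(Add(138, 3), Mul(Pow(Add(3, -1), -1), Add(36, -1))) = Mul(141, Mul(Pow(2, -1), 35)) = Mul(141, Mul(Rational(1, 2), 35)) = Mul(141, Rational(35, 2)) = Rational(4935, 2)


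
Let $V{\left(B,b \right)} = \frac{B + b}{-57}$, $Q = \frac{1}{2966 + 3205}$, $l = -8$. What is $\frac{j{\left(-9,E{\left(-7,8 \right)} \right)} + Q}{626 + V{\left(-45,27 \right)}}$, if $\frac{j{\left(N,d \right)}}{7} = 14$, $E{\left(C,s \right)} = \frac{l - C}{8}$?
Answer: $\frac{11490421}{73434900} \approx 0.15647$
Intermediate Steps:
$E{\left(C,s \right)} = -1 - \frac{C}{8}$ ($E{\left(C,s \right)} = \frac{-8 - C}{8} = \left(-8 - C\right) \frac{1}{8} = -1 - \frac{C}{8}$)
$j{\left(N,d \right)} = 98$ ($j{\left(N,d \right)} = 7 \cdot 14 = 98$)
$Q = \frac{1}{6171} \approx 0.00016205$
$V{\left(B,b \right)} = - \frac{B}{57} - \frac{b}{57}$ ($V{\left(B,b \right)} = \left(B + b\right) \left(- \frac{1}{57}\right) = - \frac{B}{57} - \frac{b}{57}$)
$\frac{j{\left(-9,E{\left(-7,8 \right)} \right)} + Q}{626 + V{\left(-45,27 \right)}} = \frac{98 + \frac{1}{6171}}{626 - - \frac{6}{19}} = \frac{604759}{6171 \left(626 + \left(\frac{15}{19} - \frac{9}{19}\right)\right)} = \frac{604759}{6171 \left(626 + \frac{6}{19}\right)} = \frac{604759}{6171 \cdot \frac{11900}{19}} = \frac{604759}{6171} \cdot \frac{19}{11900} = \frac{11490421}{73434900}$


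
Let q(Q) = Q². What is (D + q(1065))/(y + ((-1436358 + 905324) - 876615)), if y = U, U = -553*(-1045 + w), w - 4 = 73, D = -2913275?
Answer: 355810/174469 ≈ 2.0394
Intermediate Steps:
w = 77 (w = 4 + 73 = 77)
U = 535304 (U = -553*(-1045 + 77) = -553*(-968) = 535304)
y = 535304
(D + q(1065))/(y + ((-1436358 + 905324) - 876615)) = (-2913275 + 1065²)/(535304 + ((-1436358 + 905324) - 876615)) = (-2913275 + 1134225)/(535304 + (-531034 - 876615)) = -1779050/(535304 - 1407649) = -1779050/(-872345) = -1779050*(-1/872345) = 355810/174469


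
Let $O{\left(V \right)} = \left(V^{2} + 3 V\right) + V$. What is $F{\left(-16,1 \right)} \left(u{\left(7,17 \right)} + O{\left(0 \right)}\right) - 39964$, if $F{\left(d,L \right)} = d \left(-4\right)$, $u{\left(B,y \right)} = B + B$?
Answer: $-39068$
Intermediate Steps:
$u{\left(B,y \right)} = 2 B$
$O{\left(V \right)} = V^{2} + 4 V$
$F{\left(d,L \right)} = - 4 d$
$F{\left(-16,1 \right)} \left(u{\left(7,17 \right)} + O{\left(0 \right)}\right) - 39964 = \left(-4\right) \left(-16\right) \left(2 \cdot 7 + 0 \left(4 + 0\right)\right) - 39964 = 64 \left(14 + 0 \cdot 4\right) - 39964 = 64 \left(14 + 0\right) - 39964 = 64 \cdot 14 - 39964 = 896 - 39964 = -39068$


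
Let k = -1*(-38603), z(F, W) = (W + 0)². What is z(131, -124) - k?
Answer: -23227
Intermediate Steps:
z(F, W) = W²
k = 38603
z(131, -124) - k = (-124)² - 1*38603 = 15376 - 38603 = -23227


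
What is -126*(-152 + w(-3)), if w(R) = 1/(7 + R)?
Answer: 38241/2 ≈ 19121.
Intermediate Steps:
-126*(-152 + w(-3)) = -126*(-152 + 1/(7 - 3)) = -126*(-152 + 1/4) = -126*(-152 + ¼) = -126*(-607/4) = 38241/2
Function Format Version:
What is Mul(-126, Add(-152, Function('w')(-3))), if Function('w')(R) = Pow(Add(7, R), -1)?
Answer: Rational(38241, 2) ≈ 19121.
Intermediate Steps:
Mul(-126, Add(-152, Function('w')(-3))) = Mul(-126, Add(-152, Pow(Add(7, -3), -1))) = Mul(-126, Add(-152, Pow(4, -1))) = Mul(-126, Add(-152, Rational(1, 4))) = Mul(-126, Rational(-607, 4)) = Rational(38241, 2)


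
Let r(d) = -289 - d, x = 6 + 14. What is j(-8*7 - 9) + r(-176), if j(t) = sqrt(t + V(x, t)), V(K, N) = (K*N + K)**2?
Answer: -113 + sqrt(1638335) ≈ 1167.0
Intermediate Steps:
x = 20
V(K, N) = (K + K*N)**2
j(t) = sqrt(t + 400*(1 + t)**2) (j(t) = sqrt(t + 20**2*(1 + t)**2) = sqrt(t + 400*(1 + t)**2))
j(-8*7 - 9) + r(-176) = sqrt((-8*7 - 9) + 400*(1 + (-8*7 - 9))**2) + (-289 - 1*(-176)) = sqrt((-56 - 9) + 400*(1 + (-56 - 9))**2) + (-289 + 176) = sqrt(-65 + 400*(1 - 65)**2) - 113 = sqrt(-65 + 400*(-64)**2) - 113 = sqrt(-65 + 400*4096) - 113 = sqrt(-65 + 1638400) - 113 = sqrt(1638335) - 113 = -113 + sqrt(1638335)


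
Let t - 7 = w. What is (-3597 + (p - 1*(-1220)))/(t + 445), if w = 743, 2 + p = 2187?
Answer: -192/1195 ≈ -0.16067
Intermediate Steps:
p = 2185 (p = -2 + 2187 = 2185)
t = 750 (t = 7 + 743 = 750)
(-3597 + (p - 1*(-1220)))/(t + 445) = (-3597 + (2185 - 1*(-1220)))/(750 + 445) = (-3597 + (2185 + 1220))/1195 = (-3597 + 3405)*(1/1195) = -192*1/1195 = -192/1195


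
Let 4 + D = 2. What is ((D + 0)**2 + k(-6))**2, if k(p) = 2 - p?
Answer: 144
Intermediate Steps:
D = -2 (D = -4 + 2 = -2)
((D + 0)**2 + k(-6))**2 = ((-2 + 0)**2 + (2 - 1*(-6)))**2 = ((-2)**2 + (2 + 6))**2 = (4 + 8)**2 = 12**2 = 144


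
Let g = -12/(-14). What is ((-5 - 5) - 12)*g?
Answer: -132/7 ≈ -18.857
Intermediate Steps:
g = 6/7 (g = -12*(-1/14) = 6/7 ≈ 0.85714)
((-5 - 5) - 12)*g = ((-5 - 5) - 12)*(6/7) = (-10 - 12)*(6/7) = -22*6/7 = -132/7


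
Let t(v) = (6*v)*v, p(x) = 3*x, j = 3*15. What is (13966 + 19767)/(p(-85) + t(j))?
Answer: 553/195 ≈ 2.8359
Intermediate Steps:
j = 45
t(v) = 6*v²
(13966 + 19767)/(p(-85) + t(j)) = (13966 + 19767)/(3*(-85) + 6*45²) = 33733/(-255 + 6*2025) = 33733/(-255 + 12150) = 33733/11895 = 33733*(1/11895) = 553/195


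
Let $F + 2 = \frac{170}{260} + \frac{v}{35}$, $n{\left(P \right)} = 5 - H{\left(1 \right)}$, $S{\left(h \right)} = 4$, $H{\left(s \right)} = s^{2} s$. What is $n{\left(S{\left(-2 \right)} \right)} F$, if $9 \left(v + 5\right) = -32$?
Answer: $- \frac{3722}{585} \approx -6.3624$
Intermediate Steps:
$H{\left(s \right)} = s^{3}$
$v = - \frac{77}{9}$ ($v = -5 + \frac{1}{9} \left(-32\right) = -5 - \frac{32}{9} = - \frac{77}{9} \approx -8.5556$)
$n{\left(P \right)} = 4$ ($n{\left(P \right)} = 5 - 1^{3} = 5 - 1 = 4$)
$F = - \frac{1861}{1170}$ ($F = -2 + \left(\frac{170}{260} - \frac{77}{9 \cdot 35}\right) = -2 + \left(170 \cdot \frac{1}{260} - \frac{11}{45}\right) = -2 + \left(\frac{17}{26} - \frac{11}{45}\right) = -2 + \frac{479}{1170} = - \frac{1861}{1170} \approx -1.5906$)
$n{\left(S{\left(-2 \right)} \right)} F = 4 \left(- \frac{1861}{1170}\right) = - \frac{3722}{585}$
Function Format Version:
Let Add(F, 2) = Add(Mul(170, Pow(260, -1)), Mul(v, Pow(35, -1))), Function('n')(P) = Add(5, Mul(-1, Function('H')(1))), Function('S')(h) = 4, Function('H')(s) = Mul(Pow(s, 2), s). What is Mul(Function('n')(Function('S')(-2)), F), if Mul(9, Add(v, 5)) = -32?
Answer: Rational(-3722, 585) ≈ -6.3624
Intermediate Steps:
Function('H')(s) = Pow(s, 3)
v = Rational(-77, 9) (v = Add(-5, Mul(Rational(1, 9), -32)) = Add(-5, Rational(-32, 9)) = Rational(-77, 9) ≈ -8.5556)
Function('n')(P) = 4 (Function('n')(P) = Add(5, Mul(-1, Pow(1, 3))) = Add(5, Mul(-1, 1)) = Add(5, -1) = 4)
F = Rational(-1861, 1170) (F = Add(-2, Add(Mul(170, Pow(260, -1)), Mul(Rational(-77, 9), Pow(35, -1)))) = Add(-2, Add(Mul(170, Rational(1, 260)), Mul(Rational(-77, 9), Rational(1, 35)))) = Add(-2, Add(Rational(17, 26), Rational(-11, 45))) = Add(-2, Rational(479, 1170)) = Rational(-1861, 1170) ≈ -1.5906)
Mul(Function('n')(Function('S')(-2)), F) = Mul(4, Rational(-1861, 1170)) = Rational(-3722, 585)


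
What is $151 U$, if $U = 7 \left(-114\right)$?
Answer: $-120498$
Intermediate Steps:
$U = -798$
$151 U = 151 \left(-798\right) = -120498$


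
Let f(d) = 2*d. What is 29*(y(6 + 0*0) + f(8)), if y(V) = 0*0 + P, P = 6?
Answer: 638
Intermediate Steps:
y(V) = 6 (y(V) = 0*0 + 6 = 0 + 6 = 6)
29*(y(6 + 0*0) + f(8)) = 29*(6 + 2*8) = 29*(6 + 16) = 29*22 = 638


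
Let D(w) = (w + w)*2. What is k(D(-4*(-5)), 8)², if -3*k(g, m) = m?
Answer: 64/9 ≈ 7.1111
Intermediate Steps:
D(w) = 4*w (D(w) = (2*w)*2 = 4*w)
k(g, m) = -m/3
k(D(-4*(-5)), 8)² = (-⅓*8)² = (-8/3)² = 64/9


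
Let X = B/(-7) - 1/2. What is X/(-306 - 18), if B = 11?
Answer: 29/4536 ≈ 0.0063933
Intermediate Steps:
X = -29/14 (X = 11/(-7) - 1/2 = 11*(-1/7) - 1*1/2 = -11/7 - 1/2 = -29/14 ≈ -2.0714)
X/(-306 - 18) = -29/(14*(-306 - 18)) = -29/14/(-324) = -29/14*(-1/324) = 29/4536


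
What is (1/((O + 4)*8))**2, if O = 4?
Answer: 1/4096 ≈ 0.00024414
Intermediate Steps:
(1/((O + 4)*8))**2 = (1/((4 + 4)*8))**2 = (1/(8*8))**2 = (1/64)**2 = 1/4096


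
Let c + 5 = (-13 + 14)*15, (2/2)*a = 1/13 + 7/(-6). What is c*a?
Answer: -425/39 ≈ -10.897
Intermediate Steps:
a = -85/78 (a = 1/13 + 7/(-6) = 1*(1/13) + 7*(-⅙) = 1/13 - 7/6 = -85/78 ≈ -1.0897)
c = 10 (c = -5 + (-13 + 14)*15 = -5 + 1*15 = -5 + 15 = 10)
c*a = 10*(-85/78) = -425/39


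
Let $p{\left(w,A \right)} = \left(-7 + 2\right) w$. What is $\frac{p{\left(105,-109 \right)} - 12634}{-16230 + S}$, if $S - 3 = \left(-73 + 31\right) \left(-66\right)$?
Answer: $\frac{13159}{13455} \approx 0.978$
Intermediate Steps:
$p{\left(w,A \right)} = - 5 w$
$S = 2775$ ($S = 3 + \left(-73 + 31\right) \left(-66\right) = 3 - -2772 = 3 + 2772 = 2775$)
$\frac{p{\left(105,-109 \right)} - 12634}{-16230 + S} = \frac{\left(-5\right) 105 - 12634}{-16230 + 2775} = \frac{-525 - 12634}{-13455} = \left(-13159\right) \left(- \frac{1}{13455}\right) = \frac{13159}{13455}$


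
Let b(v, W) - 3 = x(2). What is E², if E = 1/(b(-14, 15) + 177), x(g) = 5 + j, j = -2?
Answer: 1/33489 ≈ 2.9861e-5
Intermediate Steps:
x(g) = 3 (x(g) = 5 - 2 = 3)
b(v, W) = 6 (b(v, W) = 3 + 3 = 6)
E = 1/183 (E = 1/(6 + 177) = 1/183 ≈ 0.0054645)
E² = (1/183)² = 1/33489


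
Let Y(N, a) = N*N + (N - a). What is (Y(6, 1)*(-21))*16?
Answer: -13776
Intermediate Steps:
Y(N, a) = N + N² - a (Y(N, a) = N² + (N - a) = N + N² - a)
(Y(6, 1)*(-21))*16 = ((6 + 6² - 1*1)*(-21))*16 = ((6 + 36 - 1)*(-21))*16 = (41*(-21))*16 = -861*16 = -13776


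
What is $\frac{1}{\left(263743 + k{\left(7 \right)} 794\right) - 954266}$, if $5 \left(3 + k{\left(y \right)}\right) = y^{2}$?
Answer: $- \frac{5}{3425619} \approx -1.4596 \cdot 10^{-6}$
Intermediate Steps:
$k{\left(y \right)} = -3 + \frac{y^{2}}{5}$
$\frac{1}{\left(263743 + k{\left(7 \right)} 794\right) - 954266} = \frac{1}{\left(263743 + \left(-3 + \frac{7^{2}}{5}\right) 794\right) - 954266} = \frac{1}{\left(263743 + \left(-3 + \frac{1}{5} \cdot 49\right) 794\right) - 954266} = \frac{1}{\left(263743 + \left(-3 + \frac{49}{5}\right) 794\right) - 954266} = \frac{1}{\left(263743 + \frac{34}{5} \cdot 794\right) - 954266} = \frac{1}{\left(263743 + \frac{26996}{5}\right) - 954266} = \frac{1}{\frac{1345711}{5} - 954266} = \frac{1}{- \frac{3425619}{5}} = - \frac{5}{3425619}$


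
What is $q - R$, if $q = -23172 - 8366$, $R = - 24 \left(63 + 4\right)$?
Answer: $-29930$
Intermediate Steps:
$R = -1608$ ($R = \left(-24\right) 67 = -1608$)
$q = -31538$ ($q = -23172 - 8366 = -31538$)
$q - R = -31538 - -1608 = -31538 + 1608 = -29930$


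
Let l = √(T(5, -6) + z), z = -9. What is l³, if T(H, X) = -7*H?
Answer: -88*I*√11 ≈ -291.86*I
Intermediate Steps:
l = 2*I*√11 (l = √(-7*5 - 9) = √(-35 - 9) = √(-44) = 2*I*√11 ≈ 6.6332*I)
l³ = (2*I*√11)³ = -88*I*√11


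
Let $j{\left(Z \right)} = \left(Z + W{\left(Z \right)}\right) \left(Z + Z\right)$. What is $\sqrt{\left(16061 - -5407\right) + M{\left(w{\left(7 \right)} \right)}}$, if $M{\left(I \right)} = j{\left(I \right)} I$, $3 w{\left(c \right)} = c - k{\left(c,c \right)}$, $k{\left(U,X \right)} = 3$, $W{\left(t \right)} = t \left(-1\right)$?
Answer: $2 \sqrt{5367} \approx 146.52$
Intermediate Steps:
$W{\left(t \right)} = - t$
$j{\left(Z \right)} = 0$ ($j{\left(Z \right)} = \left(Z - Z\right) \left(Z + Z\right) = 0 \cdot 2 Z = 0$)
$w{\left(c \right)} = -1 + \frac{c}{3}$ ($w{\left(c \right)} = \frac{c - 3}{3} = \frac{-3 + c}{3} = -1 + \frac{c}{3}$)
$M{\left(I \right)} = 0$ ($M{\left(I \right)} = 0 I = 0$)
$\sqrt{\left(16061 - -5407\right) + M{\left(w{\left(7 \right)} \right)}} = \sqrt{\left(16061 - -5407\right) + 0} = \sqrt{\left(16061 + 5407\right) + 0} = \sqrt{21468 + 0} = \sqrt{21468} = 2 \sqrt{5367}$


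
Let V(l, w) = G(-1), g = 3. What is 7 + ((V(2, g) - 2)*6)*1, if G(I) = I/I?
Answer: 1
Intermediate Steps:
G(I) = 1
V(l, w) = 1
7 + ((V(2, g) - 2)*6)*1 = 7 + ((1 - 2)*6)*1 = 7 - 1*6*1 = 7 - 6*1 = 7 - 6 = 1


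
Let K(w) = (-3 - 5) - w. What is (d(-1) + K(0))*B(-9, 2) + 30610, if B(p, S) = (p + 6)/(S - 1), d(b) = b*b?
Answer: 30631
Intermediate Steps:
d(b) = b**2
B(p, S) = (6 + p)/(-1 + S)
K(w) = -8 - w
(d(-1) + K(0))*B(-9, 2) + 30610 = ((-1)**2 + (-8 - 1*0))*((6 - 9)/(-1 + 2)) + 30610 = (1 + (-8 + 0))*(-3/1) + 30610 = (1 - 8)*(1*(-3)) + 30610 = -7*(-3) + 30610 = 21 + 30610 = 30631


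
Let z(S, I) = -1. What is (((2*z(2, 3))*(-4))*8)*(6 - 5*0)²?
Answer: 2304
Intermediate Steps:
(((2*z(2, 3))*(-4))*8)*(6 - 5*0)² = (((2*(-1))*(-4))*8)*(6 - 5*0)² = (-2*(-4)*8)*(6 + 0)² = (8*8)*6² = 64*36 = 2304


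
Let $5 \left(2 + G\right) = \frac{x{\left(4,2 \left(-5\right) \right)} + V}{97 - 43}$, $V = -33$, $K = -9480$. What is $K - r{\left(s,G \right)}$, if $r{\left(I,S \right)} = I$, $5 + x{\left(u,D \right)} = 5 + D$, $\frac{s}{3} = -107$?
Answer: $-9159$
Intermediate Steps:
$s = -321$ ($s = 3 \left(-107\right) = -321$)
$x{\left(u,D \right)} = D$ ($x{\left(u,D \right)} = -5 + \left(5 + D\right) = D$)
$G = - \frac{583}{270}$ ($G = -2 + \frac{\left(2 \left(-5\right) - 33\right) \frac{1}{97 - 43}}{5} = -2 + \frac{\left(-10 - 33\right) \frac{1}{54}}{5} = -2 + \frac{\left(-43\right) \frac{1}{54}}{5} = -2 + \frac{1}{5} \left(- \frac{43}{54}\right) = -2 - \frac{43}{270} = - \frac{583}{270} \approx -2.1593$)
$K - r{\left(s,G \right)} = -9480 - -321 = -9480 + 321 = -9159$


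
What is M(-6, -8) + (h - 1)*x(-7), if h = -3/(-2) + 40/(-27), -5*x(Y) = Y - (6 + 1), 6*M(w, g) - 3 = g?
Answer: -967/270 ≈ -3.5815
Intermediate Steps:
M(w, g) = 1/2 + g/6
x(Y) = 7/5 - Y/5 (x(Y) = -(Y - (6 + 1))/5 = -(Y - 1*7)/5 = -(Y - 7)/5 = -(-7 + Y)/5 = 7/5 - Y/5)
h = 1/54 (h = -3*(-1/2) + 40*(-1/27) = 3/2 - 40/27 = 1/54 ≈ 0.018519)
M(-6, -8) + (h - 1)*x(-7) = (1/2 + (1/6)*(-8)) + (1/54 - 1)*(7/5 - 1/5*(-7)) = (1/2 - 4/3) - 53*(7/5 + 7/5)/54 = -5/6 - 53/54*14/5 = -5/6 - 371/135 = -967/270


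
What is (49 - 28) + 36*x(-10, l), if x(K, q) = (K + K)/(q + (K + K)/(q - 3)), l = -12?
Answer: 177/2 ≈ 88.500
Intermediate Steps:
x(K, q) = 2*K/(q + 2*K/(-3 + q)) (x(K, q) = (2*K)/(q + (2*K)/(-3 + q)) = (2*K)/(q + 2*K/(-3 + q)) = 2*K/(q + 2*K/(-3 + q)))
(49 - 28) + 36*x(-10, l) = (49 - 28) + 36*(2*(-10)*(-3 - 12)/((-12)² - 3*(-12) + 2*(-10))) = 21 + 36*(2*(-10)*(-15)/(144 + 36 - 20)) = 21 + 36*(2*(-10)*(-15)/160) = 21 + 36*(2*(-10)*(1/160)*(-15)) = 21 + 36*(15/8) = 21 + 135/2 = 177/2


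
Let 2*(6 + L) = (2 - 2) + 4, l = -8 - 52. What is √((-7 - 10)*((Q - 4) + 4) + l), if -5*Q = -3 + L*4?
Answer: I*√3115/5 ≈ 11.162*I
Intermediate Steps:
l = -60
L = -4 (L = -6 + ((2 - 2) + 4)/2 = -6 + (0 + 4)/2 = -6 + (½)*4 = -6 + 2 = -4)
Q = 19/5 (Q = -(-3 - 4*4)/5 = -(-3 - 16)/5 = -⅕*(-19) = 19/5 ≈ 3.8000)
√((-7 - 10)*((Q - 4) + 4) + l) = √((-7 - 10)*((19/5 - 4) + 4) - 60) = √(-17*(-⅕ + 4) - 60) = √(-17*19/5 - 60) = √(-323/5 - 60) = √(-623/5) = I*√3115/5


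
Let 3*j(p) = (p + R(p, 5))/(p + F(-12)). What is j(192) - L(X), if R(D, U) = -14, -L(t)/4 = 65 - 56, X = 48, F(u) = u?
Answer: 9809/270 ≈ 36.330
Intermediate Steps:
L(t) = -36 (L(t) = -4*(65 - 56) = -4*9 = -36)
j(p) = (-14 + p)/(3*(-12 + p)) (j(p) = ((p - 14)/(p - 12))/3 = ((-14 + p)/(-12 + p))/3 = (-14 + p)/(3*(-12 + p)))
j(192) - L(X) = (-14 + 192)/(3*(-12 + 192)) - 1*(-36) = (⅓)*178/180 + 36 = (⅓)*(1/180)*178 + 36 = 89/270 + 36 = 9809/270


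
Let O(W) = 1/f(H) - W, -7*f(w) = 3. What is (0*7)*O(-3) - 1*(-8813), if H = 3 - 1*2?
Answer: 8813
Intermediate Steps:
H = 1 (H = 3 - 2 = 1)
f(w) = -3/7 (f(w) = -1/7*3 = -3/7)
O(W) = -7/3 - W (O(W) = 1/(-3/7) - W = -7/3 - W)
(0*7)*O(-3) - 1*(-8813) = (0*7)*(-7/3 - 1*(-3)) - 1*(-8813) = 0*(-7/3 + 3) + 8813 = 0*(2/3) + 8813 = 0 + 8813 = 8813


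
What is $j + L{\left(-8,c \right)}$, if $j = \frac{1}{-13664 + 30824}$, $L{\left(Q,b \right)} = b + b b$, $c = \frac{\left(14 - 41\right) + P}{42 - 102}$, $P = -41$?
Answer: $\frac{622351}{257400} \approx 2.4178$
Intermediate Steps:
$c = \frac{17}{15}$ ($c = \frac{\left(14 - 41\right) - 41}{42 - 102} = \frac{-27 - 41}{-60} = \left(-68\right) \left(- \frac{1}{60}\right) = \frac{17}{15} \approx 1.1333$)
$L{\left(Q,b \right)} = b + b^{2}$
$j = \frac{1}{17160} \approx 5.8275 \cdot 10^{-5}$
$j + L{\left(-8,c \right)} = \frac{1}{17160} + \frac{17 \left(1 + \frac{17}{15}\right)}{15} = \frac{1}{17160} + \frac{17}{15} \cdot \frac{32}{15} = \frac{1}{17160} + \frac{544}{225} = \frac{622351}{257400}$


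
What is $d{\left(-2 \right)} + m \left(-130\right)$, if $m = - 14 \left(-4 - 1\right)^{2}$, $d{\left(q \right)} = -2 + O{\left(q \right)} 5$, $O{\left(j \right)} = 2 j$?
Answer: $45478$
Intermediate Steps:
$d{\left(q \right)} = -2 + 10 q$ ($d{\left(q \right)} = -2 + 2 q 5 = -2 + 10 q$)
$m = -350$ ($m = - 14 \left(-5\right)^{2} = \left(-14\right) 25 = -350$)
$d{\left(-2 \right)} + m \left(-130\right) = \left(-2 + 10 \left(-2\right)\right) - -45500 = \left(-2 - 20\right) + 45500 = -22 + 45500 = 45478$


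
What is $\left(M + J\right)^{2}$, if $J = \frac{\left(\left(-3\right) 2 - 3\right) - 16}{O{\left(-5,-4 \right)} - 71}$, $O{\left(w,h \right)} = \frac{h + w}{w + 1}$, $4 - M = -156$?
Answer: $\frac{3111696}{121} \approx 25717.0$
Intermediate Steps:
$M = 160$ ($M = 4 - -156 = 4 + 156 = 160$)
$O{\left(w,h \right)} = \frac{h + w}{1 + w}$
$J = \frac{4}{11}$ ($J = \frac{\left(\left(-3\right) 2 - 3\right) - 16}{\frac{-4 - 5}{1 - 5} - 71} = \frac{\left(-6 - 3\right) - 16}{\frac{1}{-4} \left(-9\right) - 71} = \frac{-9 - 16}{\left(- \frac{1}{4}\right) \left(-9\right) - 71} = - \frac{25}{\frac{9}{4} - 71} = - \frac{25}{- \frac{275}{4}} = \left(-25\right) \left(- \frac{4}{275}\right) = \frac{4}{11} \approx 0.36364$)
$\left(M + J\right)^{2} = \left(160 + \frac{4}{11}\right)^{2} = \left(\frac{1764}{11}\right)^{2} = \frac{3111696}{121}$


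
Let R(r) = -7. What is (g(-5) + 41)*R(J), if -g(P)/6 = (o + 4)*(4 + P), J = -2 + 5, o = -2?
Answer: -371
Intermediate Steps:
J = 3
g(P) = -48 - 12*P (g(P) = -6*(-2 + 4)*(4 + P) = -12*(4 + P) = -6*(8 + 2*P) = -48 - 12*P)
(g(-5) + 41)*R(J) = ((-48 - 12*(-5)) + 41)*(-7) = ((-48 + 60) + 41)*(-7) = (12 + 41)*(-7) = 53*(-7) = -371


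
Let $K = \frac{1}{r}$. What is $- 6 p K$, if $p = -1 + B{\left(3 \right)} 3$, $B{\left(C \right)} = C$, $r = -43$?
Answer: $\frac{48}{43} \approx 1.1163$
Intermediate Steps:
$p = 8$ ($p = -1 + 3 \cdot 3 = -1 + 9 = 8$)
$K = - \frac{1}{43}$ ($K = \frac{1}{-43} = - \frac{1}{43} \approx -0.023256$)
$- 6 p K = \left(-6\right) 8 \left(- \frac{1}{43}\right) = \left(-48\right) \left(- \frac{1}{43}\right) = \frac{48}{43}$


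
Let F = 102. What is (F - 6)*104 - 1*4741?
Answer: 5243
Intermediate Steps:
(F - 6)*104 - 1*4741 = (102 - 6)*104 - 1*4741 = 96*104 - 4741 = 9984 - 4741 = 5243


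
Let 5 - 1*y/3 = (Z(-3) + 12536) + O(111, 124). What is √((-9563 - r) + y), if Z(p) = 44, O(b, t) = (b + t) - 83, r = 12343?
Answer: I*√60087 ≈ 245.13*I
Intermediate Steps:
O(b, t) = -83 + b + t
y = -38181 (y = 15 - 3*((44 + 12536) + (-83 + 111 + 124)) = 15 - 3*(12580 + 152) = 15 - 3*12732 = 15 - 38196 = -38181)
√((-9563 - r) + y) = √((-9563 - 1*12343) - 38181) = √((-9563 - 12343) - 38181) = √(-21906 - 38181) = √(-60087) = I*√60087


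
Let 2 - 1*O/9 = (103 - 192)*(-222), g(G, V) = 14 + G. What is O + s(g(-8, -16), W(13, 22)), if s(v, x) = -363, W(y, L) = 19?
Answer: -178167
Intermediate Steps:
O = -177804 (O = 18 - 9*(103 - 192)*(-222) = 18 - (-801)*(-222) = 18 - 9*19758 = 18 - 177822 = -177804)
O + s(g(-8, -16), W(13, 22)) = -177804 - 363 = -178167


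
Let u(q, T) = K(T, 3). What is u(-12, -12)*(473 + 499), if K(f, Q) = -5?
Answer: -4860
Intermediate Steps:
u(q, T) = -5
u(-12, -12)*(473 + 499) = -5*(473 + 499) = -5*972 = -4860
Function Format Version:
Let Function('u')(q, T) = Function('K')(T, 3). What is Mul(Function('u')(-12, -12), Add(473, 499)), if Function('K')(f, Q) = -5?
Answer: -4860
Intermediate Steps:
Function('u')(q, T) = -5
Mul(Function('u')(-12, -12), Add(473, 499)) = Mul(-5, Add(473, 499)) = Mul(-5, 972) = -4860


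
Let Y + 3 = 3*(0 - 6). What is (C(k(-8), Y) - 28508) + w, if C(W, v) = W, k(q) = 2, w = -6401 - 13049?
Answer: -47956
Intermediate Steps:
w = -19450
Y = -21 (Y = -3 + 3*(0 - 6) = -3 + 3*(-6) = -3 - 18 = -21)
(C(k(-8), Y) - 28508) + w = (2 - 28508) - 19450 = -28506 - 19450 = -47956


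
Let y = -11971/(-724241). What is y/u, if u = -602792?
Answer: -11971/436566680872 ≈ -2.7421e-8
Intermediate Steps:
y = 11971/724241 (y = -11971*(-1/724241) = 11971/724241 ≈ 0.016529)
y/u = (11971/724241)/(-602792) = (11971/724241)*(-1/602792) = -11971/436566680872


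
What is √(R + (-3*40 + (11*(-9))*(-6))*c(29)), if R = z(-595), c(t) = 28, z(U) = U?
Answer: √12677 ≈ 112.59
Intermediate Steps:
R = -595
√(R + (-3*40 + (11*(-9))*(-6))*c(29)) = √(-595 + (-3*40 + (11*(-9))*(-6))*28) = √(-595 + (-120 - 99*(-6))*28) = √(-595 + (-120 + 594)*28) = √(-595 + 474*28) = √(-595 + 13272) = √12677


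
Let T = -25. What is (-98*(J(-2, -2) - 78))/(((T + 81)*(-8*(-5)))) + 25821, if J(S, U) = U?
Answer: 51649/2 ≈ 25825.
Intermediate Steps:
(-98*(J(-2, -2) - 78))/(((T + 81)*(-8*(-5)))) + 25821 = (-98*(-2 - 78))/(((-25 + 81)*(-8*(-5)))) + 25821 = (-98*(-80))/((56*40)) + 25821 = 7840/2240 + 25821 = 7840*(1/2240) + 25821 = 7/2 + 25821 = 51649/2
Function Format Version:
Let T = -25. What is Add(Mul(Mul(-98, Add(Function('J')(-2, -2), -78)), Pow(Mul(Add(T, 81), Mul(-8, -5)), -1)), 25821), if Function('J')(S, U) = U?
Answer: Rational(51649, 2) ≈ 25825.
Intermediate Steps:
Add(Mul(Mul(-98, Add(Function('J')(-2, -2), -78)), Pow(Mul(Add(T, 81), Mul(-8, -5)), -1)), 25821) = Add(Mul(Mul(-98, Add(-2, -78)), Pow(Mul(Add(-25, 81), Mul(-8, -5)), -1)), 25821) = Add(Mul(Mul(-98, -80), Pow(Mul(56, 40), -1)), 25821) = Add(Mul(7840, Pow(2240, -1)), 25821) = Add(Mul(7840, Rational(1, 2240)), 25821) = Add(Rational(7, 2), 25821) = Rational(51649, 2)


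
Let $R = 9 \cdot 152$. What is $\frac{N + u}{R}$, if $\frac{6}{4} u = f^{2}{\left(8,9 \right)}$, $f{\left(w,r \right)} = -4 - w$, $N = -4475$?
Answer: $- \frac{4379}{1368} \approx -3.201$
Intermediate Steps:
$u = 96$ ($u = \frac{2 \left(-4 - 8\right)^{2}}{3} = \frac{2 \left(-12\right)^{2}}{3} = \frac{2}{3} \cdot 144 = 96$)
$R = 1368$
$\frac{N + u}{R} = \frac{-4475 + 96}{1368} = \left(-4379\right) \frac{1}{1368} = - \frac{4379}{1368}$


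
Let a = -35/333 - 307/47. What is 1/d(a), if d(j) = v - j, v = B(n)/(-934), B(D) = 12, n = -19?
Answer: 7309017/48416186 ≈ 0.15096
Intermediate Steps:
a = -103876/15651 (a = -35*1/333 - 307*1/47 = -35/333 - 307/47 = -103876/15651 ≈ -6.6370)
v = -6/467 (v = 12/(-934) = 12*(-1/934) = -6/467 ≈ -0.012848)
d(j) = -6/467 - j
1/d(a) = 1/(-6/467 - 1*(-103876/15651)) = 1/(-6/467 + 103876/15651) = 1/(48416186/7309017) = 7309017/48416186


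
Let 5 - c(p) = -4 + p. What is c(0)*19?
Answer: 171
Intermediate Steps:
c(p) = 9 - p (c(p) = 5 - (-4 + p) = 5 + (4 - p) = 9 - p)
c(0)*19 = (9 - 1*0)*19 = (9 + 0)*19 = 9*19 = 171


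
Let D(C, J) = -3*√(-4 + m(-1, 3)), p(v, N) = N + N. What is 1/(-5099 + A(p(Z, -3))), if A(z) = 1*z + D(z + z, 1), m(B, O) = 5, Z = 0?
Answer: -1/5108 ≈ -0.00019577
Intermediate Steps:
p(v, N) = 2*N
D(C, J) = -3 (D(C, J) = -3*√(-4 + 5) = -3*√1 = -3*1 = -3)
A(z) = -3 + z (A(z) = 1*z - 3 = z - 3 = -3 + z)
1/(-5099 + A(p(Z, -3))) = 1/(-5099 + (-3 + 2*(-3))) = 1/(-5099 + (-3 - 6)) = 1/(-5099 - 9) = 1/(-5108) = -1/5108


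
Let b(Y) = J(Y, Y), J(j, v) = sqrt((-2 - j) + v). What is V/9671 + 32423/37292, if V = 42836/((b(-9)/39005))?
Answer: 32423/37292 - 835409090*I*sqrt(2)/9671 ≈ 0.86944 - 1.2216e+5*I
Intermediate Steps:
J(j, v) = sqrt(-2 + v - j)
b(Y) = I*sqrt(2) (b(Y) = sqrt(-2 + Y - Y) = sqrt(-2) = I*sqrt(2))
V = -835409090*I*sqrt(2) (V = 42836/(((I*sqrt(2))/39005)) = 42836/(((I*sqrt(2))*(1/39005))) = 42836/((I*sqrt(2)/39005)) = 42836*(-39005*I*sqrt(2)/2) = -835409090*I*sqrt(2) ≈ -1.1814e+9*I)
V/9671 + 32423/37292 = -835409090*I*sqrt(2)/9671 + 32423/37292 = 32423/37292 - 835409090*I*sqrt(2)/9671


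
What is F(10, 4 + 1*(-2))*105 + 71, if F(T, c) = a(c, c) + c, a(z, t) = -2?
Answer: 71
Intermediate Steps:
F(T, c) = -2 + c
F(10, 4 + 1*(-2))*105 + 71 = (-2 + (4 + 1*(-2)))*105 + 71 = (-2 + (4 - 2))*105 + 71 = (-2 + 2)*105 + 71 = 0*105 + 71 = 0 + 71 = 71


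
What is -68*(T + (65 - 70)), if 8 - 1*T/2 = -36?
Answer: -5644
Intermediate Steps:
T = 88 (T = 16 - 2*(-36) = 16 + 72 = 88)
-68*(T + (65 - 70)) = -68*(88 + (65 - 70)) = -68*(88 - 5) = -68*83 = -5644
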